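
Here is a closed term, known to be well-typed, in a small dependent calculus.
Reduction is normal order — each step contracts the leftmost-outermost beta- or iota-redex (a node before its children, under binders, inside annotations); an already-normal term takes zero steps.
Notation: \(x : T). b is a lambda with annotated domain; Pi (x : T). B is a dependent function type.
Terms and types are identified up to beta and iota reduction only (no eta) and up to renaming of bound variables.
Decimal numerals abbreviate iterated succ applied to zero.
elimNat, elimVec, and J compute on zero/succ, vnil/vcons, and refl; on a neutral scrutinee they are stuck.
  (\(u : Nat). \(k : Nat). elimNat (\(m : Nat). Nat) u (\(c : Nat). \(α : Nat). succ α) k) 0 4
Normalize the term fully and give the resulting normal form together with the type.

resulting normal form:
  4
inferred type:
  Nat


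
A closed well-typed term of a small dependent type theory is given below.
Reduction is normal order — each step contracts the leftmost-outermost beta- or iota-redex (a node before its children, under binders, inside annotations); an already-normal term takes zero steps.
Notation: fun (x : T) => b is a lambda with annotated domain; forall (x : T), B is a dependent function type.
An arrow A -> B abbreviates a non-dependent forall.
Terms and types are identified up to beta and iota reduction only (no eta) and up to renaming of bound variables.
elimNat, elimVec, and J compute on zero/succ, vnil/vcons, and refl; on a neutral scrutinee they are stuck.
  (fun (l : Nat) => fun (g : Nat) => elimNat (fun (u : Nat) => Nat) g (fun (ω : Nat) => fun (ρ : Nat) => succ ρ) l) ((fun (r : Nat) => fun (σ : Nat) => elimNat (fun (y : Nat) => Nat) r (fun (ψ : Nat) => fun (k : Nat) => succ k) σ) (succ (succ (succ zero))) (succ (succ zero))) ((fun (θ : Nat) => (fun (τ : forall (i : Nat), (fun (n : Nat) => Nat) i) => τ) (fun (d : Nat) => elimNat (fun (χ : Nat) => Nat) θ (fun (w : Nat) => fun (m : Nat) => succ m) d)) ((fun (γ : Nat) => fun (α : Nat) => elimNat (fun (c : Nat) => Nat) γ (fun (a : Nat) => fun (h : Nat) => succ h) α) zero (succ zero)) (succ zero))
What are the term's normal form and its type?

reduced normal form:
  succ (succ (succ (succ (succ (succ (succ zero))))))
type:
  Nat
observation: 40 normal-order steps normalize the term, beginning with a beta-redex.


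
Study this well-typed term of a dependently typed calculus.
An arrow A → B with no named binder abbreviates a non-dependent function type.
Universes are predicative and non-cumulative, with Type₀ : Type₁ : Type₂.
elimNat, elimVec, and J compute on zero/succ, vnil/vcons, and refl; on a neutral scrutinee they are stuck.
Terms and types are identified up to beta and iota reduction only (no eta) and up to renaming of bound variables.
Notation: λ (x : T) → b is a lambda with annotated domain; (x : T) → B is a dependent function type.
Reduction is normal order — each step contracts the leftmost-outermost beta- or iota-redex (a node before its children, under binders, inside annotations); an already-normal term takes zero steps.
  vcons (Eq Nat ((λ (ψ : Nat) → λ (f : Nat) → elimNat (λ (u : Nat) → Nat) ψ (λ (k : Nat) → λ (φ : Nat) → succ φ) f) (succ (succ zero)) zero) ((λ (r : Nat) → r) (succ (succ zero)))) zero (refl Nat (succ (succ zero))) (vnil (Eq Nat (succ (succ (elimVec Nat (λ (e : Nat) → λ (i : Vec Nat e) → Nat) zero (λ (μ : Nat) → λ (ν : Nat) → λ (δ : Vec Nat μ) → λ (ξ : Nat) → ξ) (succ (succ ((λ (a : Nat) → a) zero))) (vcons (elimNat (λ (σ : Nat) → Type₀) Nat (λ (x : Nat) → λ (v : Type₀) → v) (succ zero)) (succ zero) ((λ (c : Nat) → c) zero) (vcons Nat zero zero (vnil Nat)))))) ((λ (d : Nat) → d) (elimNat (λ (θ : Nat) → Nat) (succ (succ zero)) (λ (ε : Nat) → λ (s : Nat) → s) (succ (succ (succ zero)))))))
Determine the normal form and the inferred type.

resulting normal form:
  vcons (Eq Nat (succ (succ zero)) (succ (succ zero))) zero (refl Nat (succ (succ zero))) (vnil (Eq Nat (succ (succ zero)) (succ (succ zero))))
inferred type:
  Vec (Eq Nat (succ (succ zero)) (succ (succ zero))) (succ zero)
observation: reduction starts at a beta-redex, and 26 normal-order steps reach the normal form.


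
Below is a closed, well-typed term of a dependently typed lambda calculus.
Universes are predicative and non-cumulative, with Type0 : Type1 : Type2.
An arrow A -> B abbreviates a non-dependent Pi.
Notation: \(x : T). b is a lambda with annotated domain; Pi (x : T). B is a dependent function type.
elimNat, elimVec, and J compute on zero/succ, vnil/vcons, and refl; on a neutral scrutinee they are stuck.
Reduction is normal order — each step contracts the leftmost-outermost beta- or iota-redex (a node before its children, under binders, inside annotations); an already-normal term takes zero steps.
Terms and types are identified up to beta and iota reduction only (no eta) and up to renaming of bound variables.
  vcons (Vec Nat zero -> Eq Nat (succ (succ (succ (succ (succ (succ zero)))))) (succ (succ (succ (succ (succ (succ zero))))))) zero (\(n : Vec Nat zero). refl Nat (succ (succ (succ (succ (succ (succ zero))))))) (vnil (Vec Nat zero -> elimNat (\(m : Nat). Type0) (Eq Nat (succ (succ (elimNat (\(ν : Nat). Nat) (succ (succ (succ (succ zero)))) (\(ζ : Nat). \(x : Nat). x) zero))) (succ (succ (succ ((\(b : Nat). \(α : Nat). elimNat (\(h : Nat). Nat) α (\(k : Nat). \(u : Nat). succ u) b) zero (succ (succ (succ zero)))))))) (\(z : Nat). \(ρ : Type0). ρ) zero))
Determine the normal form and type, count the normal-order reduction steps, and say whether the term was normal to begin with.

reduced normal form:
  vcons (Vec Nat zero -> Eq Nat (succ (succ (succ (succ (succ (succ zero)))))) (succ (succ (succ (succ (succ (succ zero))))))) zero (\(n : Vec Nat zero). refl Nat (succ (succ (succ (succ (succ (succ zero))))))) (vnil (Vec Nat zero -> Eq Nat (succ (succ (succ (succ (succ (succ zero)))))) (succ (succ (succ (succ (succ (succ zero))))))))
the term's type:
  Vec (Vec Nat zero -> Eq Nat (succ (succ (succ (succ (succ (succ zero)))))) (succ (succ (succ (succ (succ (succ zero))))))) (succ zero)
reduction steps (normal order): 5
started in normal form: no
first contracted redex: an elimNat iota-redex


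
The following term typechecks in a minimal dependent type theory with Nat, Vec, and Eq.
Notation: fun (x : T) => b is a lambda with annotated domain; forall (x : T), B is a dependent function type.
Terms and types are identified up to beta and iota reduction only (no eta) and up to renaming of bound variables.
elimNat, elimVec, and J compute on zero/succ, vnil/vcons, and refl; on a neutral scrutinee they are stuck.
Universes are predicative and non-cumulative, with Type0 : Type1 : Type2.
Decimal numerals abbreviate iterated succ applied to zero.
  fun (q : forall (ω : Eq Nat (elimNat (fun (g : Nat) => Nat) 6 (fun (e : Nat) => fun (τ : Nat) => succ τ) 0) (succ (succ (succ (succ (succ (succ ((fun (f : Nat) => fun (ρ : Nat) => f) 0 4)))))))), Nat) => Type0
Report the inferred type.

inferred type:
  forall (q : forall (ω : Eq Nat 6 6), Nat), Type1


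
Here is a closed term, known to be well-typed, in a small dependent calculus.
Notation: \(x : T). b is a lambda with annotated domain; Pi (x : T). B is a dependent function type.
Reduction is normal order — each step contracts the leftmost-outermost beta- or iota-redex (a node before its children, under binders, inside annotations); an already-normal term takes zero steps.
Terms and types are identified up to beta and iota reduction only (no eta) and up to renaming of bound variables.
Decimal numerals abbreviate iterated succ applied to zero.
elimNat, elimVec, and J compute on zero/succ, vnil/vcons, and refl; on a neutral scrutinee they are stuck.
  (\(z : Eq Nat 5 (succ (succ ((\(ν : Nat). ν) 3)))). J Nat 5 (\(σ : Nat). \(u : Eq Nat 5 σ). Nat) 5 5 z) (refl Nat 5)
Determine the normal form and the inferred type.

resulting normal form:
  5
the term's type:
  Nat
observation: the term reaches its normal form after 2 normal-order steps.


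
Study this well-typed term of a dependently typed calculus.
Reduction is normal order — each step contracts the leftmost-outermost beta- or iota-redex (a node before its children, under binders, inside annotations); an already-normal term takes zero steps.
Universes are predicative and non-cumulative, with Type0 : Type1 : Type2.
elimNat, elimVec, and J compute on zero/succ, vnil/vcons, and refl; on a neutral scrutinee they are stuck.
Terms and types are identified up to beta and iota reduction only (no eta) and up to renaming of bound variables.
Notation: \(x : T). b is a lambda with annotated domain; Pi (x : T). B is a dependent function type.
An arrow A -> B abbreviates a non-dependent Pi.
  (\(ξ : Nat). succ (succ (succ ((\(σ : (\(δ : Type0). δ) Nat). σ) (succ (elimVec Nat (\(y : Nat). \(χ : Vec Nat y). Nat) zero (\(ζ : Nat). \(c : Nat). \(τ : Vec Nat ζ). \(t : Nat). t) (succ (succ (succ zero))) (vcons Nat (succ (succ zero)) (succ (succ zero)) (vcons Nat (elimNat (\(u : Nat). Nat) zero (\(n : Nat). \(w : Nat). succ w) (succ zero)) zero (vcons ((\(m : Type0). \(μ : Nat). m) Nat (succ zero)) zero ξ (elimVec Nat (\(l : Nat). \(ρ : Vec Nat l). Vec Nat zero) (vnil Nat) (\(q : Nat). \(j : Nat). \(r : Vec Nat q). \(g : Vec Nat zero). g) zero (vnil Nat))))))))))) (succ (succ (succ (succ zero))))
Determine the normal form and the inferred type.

reduced normal form:
  succ (succ (succ (succ zero)))
inferred type:
  Nat


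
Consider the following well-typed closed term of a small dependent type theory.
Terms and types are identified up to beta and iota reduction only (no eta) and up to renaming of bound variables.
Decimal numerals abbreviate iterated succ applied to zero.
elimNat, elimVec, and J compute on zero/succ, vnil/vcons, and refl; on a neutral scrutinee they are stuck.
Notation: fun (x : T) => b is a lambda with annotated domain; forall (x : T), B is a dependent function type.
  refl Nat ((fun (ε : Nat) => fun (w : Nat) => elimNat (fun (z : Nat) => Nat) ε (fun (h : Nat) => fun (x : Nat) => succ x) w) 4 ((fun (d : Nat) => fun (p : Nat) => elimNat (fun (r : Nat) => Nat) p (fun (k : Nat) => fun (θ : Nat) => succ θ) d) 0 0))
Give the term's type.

inferred type:
  Eq Nat 4 4


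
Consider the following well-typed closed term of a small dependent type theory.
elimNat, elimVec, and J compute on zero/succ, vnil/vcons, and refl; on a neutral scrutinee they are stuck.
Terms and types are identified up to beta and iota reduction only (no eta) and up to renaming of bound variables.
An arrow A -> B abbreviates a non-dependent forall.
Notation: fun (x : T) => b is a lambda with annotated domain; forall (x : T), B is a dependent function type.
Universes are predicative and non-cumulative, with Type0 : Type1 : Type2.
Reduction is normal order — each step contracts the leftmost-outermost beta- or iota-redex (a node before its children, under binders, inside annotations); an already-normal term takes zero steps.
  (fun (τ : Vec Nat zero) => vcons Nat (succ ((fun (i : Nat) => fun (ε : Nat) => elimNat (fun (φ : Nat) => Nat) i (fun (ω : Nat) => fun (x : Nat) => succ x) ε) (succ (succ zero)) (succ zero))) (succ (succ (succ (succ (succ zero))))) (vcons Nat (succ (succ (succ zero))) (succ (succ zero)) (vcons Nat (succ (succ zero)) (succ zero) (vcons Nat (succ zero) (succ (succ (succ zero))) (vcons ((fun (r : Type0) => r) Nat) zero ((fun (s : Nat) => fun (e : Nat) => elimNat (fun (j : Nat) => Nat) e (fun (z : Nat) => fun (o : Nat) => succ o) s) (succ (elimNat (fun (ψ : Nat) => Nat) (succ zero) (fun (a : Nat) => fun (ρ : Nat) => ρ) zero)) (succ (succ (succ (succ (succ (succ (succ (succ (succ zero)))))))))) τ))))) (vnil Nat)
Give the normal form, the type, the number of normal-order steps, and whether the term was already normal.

resulting normal form:
  vcons Nat (succ (succ (succ (succ zero)))) (succ (succ (succ (succ (succ zero))))) (vcons Nat (succ (succ (succ zero))) (succ (succ zero)) (vcons Nat (succ (succ zero)) (succ zero) (vcons Nat (succ zero) (succ (succ (succ zero))) (vcons Nat zero (succ (succ (succ (succ (succ (succ (succ (succ (succ (succ (succ zero))))))))))) (vnil Nat)))))
type:
  Vec Nat (succ (succ (succ (succ (succ zero)))))
reduction steps (normal order): 18
term was already normal: no
first contracted redex: a beta-redex


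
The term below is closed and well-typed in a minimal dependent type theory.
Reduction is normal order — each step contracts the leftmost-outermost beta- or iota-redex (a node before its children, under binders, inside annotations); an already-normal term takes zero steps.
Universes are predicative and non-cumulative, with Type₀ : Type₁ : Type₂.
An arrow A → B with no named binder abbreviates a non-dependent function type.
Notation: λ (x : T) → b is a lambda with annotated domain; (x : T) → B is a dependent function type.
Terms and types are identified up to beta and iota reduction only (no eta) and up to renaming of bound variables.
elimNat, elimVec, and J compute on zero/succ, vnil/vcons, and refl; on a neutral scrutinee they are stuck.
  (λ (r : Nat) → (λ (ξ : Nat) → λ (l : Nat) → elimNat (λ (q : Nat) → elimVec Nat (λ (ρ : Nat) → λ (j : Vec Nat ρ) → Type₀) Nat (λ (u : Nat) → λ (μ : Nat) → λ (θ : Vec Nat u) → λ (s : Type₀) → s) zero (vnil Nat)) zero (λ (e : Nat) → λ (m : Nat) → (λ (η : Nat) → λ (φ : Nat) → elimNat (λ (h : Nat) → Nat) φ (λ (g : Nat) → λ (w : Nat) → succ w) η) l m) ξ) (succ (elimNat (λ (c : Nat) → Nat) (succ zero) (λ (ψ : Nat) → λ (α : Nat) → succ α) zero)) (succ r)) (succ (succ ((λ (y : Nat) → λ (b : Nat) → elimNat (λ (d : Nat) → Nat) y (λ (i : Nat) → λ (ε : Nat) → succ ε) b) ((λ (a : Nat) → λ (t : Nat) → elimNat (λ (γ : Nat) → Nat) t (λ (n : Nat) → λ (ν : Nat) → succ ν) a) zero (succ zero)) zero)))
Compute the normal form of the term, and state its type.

normal form:
  succ (succ (succ (succ (succ (succ (succ (succ zero)))))))
the term's type:
  Nat
observation: the leftmost-outermost redex is a beta-redex, and normalization takes 54 steps.


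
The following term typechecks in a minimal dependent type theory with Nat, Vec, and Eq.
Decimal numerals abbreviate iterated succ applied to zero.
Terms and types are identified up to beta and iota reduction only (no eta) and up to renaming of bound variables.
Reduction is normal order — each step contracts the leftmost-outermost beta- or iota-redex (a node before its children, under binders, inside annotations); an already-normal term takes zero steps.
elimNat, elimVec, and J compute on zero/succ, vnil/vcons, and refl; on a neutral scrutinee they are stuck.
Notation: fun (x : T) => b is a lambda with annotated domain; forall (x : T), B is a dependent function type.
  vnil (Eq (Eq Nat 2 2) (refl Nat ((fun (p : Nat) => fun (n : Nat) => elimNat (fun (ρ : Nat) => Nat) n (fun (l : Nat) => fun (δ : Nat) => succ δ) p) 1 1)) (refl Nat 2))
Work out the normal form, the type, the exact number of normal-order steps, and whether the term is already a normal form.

normal form:
  vnil (Eq (Eq Nat 2 2) (refl Nat 2) (refl Nat 2))
type:
  Vec (Eq (Eq Nat 2 2) (refl Nat 2) (refl Nat 2)) 0
reduction steps (normal order): 6
term was already normal: no
first contracted redex: a beta-redex


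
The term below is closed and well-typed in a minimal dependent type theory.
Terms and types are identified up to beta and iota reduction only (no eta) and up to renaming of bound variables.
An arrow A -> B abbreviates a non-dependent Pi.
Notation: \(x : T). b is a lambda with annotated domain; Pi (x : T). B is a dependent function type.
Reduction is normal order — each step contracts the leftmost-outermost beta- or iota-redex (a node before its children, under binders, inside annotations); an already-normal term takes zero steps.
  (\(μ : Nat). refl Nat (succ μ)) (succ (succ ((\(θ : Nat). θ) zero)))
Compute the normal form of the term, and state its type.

normal form:
  refl Nat (succ (succ (succ zero)))
the term's type:
  Eq Nat (succ (succ (succ zero))) (succ (succ (succ zero)))


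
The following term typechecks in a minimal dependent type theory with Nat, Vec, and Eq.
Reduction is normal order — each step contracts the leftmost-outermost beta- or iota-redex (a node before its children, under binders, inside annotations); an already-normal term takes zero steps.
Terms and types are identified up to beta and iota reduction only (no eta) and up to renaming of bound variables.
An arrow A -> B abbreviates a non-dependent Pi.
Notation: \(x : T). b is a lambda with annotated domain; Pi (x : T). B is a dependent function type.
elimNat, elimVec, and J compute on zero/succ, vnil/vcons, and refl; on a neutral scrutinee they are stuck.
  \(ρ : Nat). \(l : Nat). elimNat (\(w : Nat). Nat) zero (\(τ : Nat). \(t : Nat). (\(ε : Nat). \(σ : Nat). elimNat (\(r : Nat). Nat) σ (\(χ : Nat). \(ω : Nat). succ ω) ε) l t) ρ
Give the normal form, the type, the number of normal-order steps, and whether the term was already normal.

normal form:
  \(ρ : Nat). \(l : Nat). elimNat (\(w : Nat). Nat) zero (\(τ : Nat). \(t : Nat). elimNat (\(ε : Nat). Nat) t (\(σ : Nat). \(r : Nat). succ r) l) ρ
the term's type:
  Nat -> Nat -> Nat
reduction steps (normal order): 2
started in normal form: no
first contracted redex: a beta-redex


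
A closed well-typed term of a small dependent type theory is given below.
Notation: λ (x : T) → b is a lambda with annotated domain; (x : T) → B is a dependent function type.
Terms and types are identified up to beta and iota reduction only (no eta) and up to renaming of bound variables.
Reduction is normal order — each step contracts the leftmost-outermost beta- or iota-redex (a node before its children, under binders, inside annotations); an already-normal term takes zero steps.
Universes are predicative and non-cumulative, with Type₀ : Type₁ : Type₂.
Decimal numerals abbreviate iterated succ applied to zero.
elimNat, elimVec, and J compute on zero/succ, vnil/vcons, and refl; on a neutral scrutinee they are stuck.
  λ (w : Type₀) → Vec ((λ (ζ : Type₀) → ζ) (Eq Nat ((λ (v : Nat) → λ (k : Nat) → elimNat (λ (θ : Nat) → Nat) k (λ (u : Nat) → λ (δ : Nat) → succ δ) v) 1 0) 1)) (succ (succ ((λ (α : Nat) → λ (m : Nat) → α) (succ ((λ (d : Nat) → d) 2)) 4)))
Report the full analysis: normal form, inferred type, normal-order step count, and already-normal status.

reduced normal form:
  λ (w : Type₀) → Vec (Eq Nat 1 1) 5
type:
  (w : Type₀) → Type₀
reduction steps (normal order): 10
already normal: no
first contracted redex: a beta-redex


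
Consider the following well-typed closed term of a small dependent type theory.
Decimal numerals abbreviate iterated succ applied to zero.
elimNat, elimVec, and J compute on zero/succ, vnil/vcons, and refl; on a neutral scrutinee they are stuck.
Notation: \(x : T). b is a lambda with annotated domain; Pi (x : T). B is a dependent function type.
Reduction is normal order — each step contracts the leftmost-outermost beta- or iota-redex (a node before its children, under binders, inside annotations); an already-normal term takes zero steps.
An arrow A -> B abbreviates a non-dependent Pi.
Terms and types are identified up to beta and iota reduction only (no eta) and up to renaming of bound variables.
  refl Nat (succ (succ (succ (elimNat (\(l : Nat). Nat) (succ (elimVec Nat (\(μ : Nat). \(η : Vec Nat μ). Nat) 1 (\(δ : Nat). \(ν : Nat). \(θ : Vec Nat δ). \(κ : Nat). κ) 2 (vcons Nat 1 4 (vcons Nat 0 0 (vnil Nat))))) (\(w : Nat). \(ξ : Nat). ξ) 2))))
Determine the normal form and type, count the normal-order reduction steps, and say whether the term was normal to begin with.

reduced normal form:
  refl Nat 5
inferred type:
  Eq Nat 5 5
reduction steps (normal order): 18
started in normal form: no
first contracted redex: an elimNat iota-redex


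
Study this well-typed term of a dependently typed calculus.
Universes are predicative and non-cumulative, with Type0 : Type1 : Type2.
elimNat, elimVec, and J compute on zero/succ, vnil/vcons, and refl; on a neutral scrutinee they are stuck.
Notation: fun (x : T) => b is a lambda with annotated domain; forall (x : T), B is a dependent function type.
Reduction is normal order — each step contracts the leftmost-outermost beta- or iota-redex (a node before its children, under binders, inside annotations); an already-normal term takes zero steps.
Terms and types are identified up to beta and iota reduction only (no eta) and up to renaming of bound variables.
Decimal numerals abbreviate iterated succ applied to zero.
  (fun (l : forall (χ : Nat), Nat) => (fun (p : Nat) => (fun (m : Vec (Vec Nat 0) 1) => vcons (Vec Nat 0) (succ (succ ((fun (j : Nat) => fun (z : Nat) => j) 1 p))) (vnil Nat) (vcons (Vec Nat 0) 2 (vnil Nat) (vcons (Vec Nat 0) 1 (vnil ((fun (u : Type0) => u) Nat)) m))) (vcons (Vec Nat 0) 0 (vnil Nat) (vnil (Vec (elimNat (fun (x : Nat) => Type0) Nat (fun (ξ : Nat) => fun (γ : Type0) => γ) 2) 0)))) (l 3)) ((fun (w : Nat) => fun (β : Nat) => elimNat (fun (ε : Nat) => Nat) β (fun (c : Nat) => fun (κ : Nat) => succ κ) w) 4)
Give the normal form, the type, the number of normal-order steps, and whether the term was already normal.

reduced normal form:
  vcons (Vec Nat 0) 3 (vnil Nat) (vcons (Vec Nat 0) 2 (vnil Nat) (vcons (Vec Nat 0) 1 (vnil Nat) (vcons (Vec Nat 0) 0 (vnil Nat) (vnil (Vec Nat 0)))))
inferred type:
  Vec (Vec Nat 0) 4
steps to reach normal form (normal order): 13
term was already normal: no
first contracted redex: a beta-redex


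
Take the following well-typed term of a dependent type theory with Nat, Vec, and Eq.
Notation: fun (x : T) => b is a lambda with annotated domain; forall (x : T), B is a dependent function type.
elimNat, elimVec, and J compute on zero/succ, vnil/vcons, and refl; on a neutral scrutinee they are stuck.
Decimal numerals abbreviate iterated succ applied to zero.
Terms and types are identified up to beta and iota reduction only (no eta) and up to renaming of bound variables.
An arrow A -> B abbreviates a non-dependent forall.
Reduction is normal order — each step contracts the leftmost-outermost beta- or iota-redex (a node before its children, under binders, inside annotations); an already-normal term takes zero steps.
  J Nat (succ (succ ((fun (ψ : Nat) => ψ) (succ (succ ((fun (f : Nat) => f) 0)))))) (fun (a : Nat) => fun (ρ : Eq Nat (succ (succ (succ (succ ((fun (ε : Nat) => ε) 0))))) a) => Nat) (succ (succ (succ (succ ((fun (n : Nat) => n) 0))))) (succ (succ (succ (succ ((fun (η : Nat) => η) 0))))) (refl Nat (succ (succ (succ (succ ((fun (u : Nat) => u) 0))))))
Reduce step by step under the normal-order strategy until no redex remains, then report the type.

reduction (normal order):
  J Nat (succ (succ ((fun (ψ : Nat) => ψ) (succ (succ ((fun (f : Nat) => f) 0)))))) (fun (a : Nat) => fun (ρ : Eq Nat (succ (succ (succ (succ ((fun (ε : Nat) => ε) 0))))) a) => Nat) (succ (succ (succ (succ ((fun (n : Nat) => n) 0))))) (succ (succ (succ (succ ((fun (η : Nat) => η) 0))))) (refl Nat (succ (succ (succ (succ ((fun (u : Nat) => u) 0))))))
  ~> succ (succ (succ (succ ((fun (ψ : Nat) => ψ) 0))))
  ~> 4
the term's type:
  Nat


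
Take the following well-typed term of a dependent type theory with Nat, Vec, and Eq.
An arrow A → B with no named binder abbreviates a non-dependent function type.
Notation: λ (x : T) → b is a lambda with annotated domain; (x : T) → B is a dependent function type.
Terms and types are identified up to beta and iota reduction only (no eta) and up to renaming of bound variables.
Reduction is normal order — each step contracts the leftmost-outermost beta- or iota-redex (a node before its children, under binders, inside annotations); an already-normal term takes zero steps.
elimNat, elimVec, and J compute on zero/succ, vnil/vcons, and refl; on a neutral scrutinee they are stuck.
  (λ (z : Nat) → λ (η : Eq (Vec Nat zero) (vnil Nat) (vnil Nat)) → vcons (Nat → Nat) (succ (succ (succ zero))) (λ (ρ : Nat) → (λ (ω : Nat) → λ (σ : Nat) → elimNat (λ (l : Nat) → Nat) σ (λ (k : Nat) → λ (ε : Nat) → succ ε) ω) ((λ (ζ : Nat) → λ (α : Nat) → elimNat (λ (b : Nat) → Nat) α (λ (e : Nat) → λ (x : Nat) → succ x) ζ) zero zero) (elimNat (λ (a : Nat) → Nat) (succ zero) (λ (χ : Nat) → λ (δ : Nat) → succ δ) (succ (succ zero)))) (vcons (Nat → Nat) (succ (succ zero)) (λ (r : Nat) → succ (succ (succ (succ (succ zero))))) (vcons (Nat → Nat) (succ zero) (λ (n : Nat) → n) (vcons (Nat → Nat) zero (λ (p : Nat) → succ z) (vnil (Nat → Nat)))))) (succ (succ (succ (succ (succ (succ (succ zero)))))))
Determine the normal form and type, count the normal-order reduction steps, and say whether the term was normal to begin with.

reduced normal form:
  λ (z : Eq (Vec Nat zero) (vnil Nat) (vnil Nat)) → vcons (Nat → Nat) (succ (succ (succ zero))) (λ (η : Nat) → succ (succ (succ zero))) (vcons (Nat → Nat) (succ (succ zero)) (λ (ρ : Nat) → succ (succ (succ (succ (succ zero))))) (vcons (Nat → Nat) (succ zero) (λ (ω : Nat) → ω) (vcons (Nat → Nat) zero (λ (σ : Nat) → succ (succ (succ (succ (succ (succ (succ (succ zero)))))))) (vnil (Nat → Nat)))))
type:
  Eq (Vec Nat zero) (vnil Nat) (vnil Nat) → Vec (Nat → Nat) (succ (succ (succ (succ zero))))
steps to reach normal form (normal order): 14
term was already normal: no
first contracted redex: a beta-redex


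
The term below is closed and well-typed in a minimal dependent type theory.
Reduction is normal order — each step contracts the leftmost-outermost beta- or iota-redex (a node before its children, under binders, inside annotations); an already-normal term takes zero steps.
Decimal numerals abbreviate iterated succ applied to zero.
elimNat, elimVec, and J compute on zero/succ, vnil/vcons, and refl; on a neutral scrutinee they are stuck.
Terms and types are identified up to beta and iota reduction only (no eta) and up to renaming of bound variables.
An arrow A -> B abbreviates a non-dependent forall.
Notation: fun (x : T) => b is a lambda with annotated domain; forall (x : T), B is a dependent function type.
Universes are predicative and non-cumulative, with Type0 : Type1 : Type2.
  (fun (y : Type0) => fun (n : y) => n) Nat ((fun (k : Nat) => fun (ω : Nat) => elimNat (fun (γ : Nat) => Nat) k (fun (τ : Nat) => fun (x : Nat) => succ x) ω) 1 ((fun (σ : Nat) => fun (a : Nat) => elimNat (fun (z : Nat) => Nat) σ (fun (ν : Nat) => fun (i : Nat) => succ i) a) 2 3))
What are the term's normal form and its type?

reduced normal form:
  6
the term's type:
  Nat


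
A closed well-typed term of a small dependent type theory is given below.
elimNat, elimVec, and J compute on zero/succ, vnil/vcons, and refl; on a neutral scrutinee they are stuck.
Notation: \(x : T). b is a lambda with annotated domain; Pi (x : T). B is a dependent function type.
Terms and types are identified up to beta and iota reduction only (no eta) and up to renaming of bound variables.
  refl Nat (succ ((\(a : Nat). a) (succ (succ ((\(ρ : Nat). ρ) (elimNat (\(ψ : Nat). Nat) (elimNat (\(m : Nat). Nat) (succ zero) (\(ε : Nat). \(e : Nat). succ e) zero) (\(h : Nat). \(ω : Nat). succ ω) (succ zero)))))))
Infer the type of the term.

inferred type:
  Eq Nat (succ (succ (succ (succ (succ zero))))) (succ (succ (succ (succ (succ zero)))))


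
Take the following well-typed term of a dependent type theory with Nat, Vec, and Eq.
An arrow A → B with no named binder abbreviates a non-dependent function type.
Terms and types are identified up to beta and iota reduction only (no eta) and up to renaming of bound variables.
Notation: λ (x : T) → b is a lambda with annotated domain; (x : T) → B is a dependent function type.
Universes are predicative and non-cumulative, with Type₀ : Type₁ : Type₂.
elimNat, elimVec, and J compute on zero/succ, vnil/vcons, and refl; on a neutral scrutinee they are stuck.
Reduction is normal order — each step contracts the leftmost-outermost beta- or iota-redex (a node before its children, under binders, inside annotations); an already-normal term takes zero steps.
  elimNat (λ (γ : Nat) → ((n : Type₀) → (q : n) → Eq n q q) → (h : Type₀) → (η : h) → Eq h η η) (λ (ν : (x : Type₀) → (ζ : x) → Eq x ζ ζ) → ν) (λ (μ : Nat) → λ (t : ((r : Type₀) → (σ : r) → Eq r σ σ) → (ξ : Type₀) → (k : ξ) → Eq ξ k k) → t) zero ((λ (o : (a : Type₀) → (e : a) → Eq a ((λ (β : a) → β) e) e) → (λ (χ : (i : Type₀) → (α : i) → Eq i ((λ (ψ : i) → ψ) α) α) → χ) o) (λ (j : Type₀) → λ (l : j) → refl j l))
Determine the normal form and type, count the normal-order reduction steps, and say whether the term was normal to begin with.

resulting normal form:
  λ (γ : Type₀) → λ (n : γ) → refl γ n
inferred type:
  (γ : Type₀) → (n : γ) → Eq γ n n
normal-order step count: 4
already normal: no
first contracted redex: an elimNat iota-redex


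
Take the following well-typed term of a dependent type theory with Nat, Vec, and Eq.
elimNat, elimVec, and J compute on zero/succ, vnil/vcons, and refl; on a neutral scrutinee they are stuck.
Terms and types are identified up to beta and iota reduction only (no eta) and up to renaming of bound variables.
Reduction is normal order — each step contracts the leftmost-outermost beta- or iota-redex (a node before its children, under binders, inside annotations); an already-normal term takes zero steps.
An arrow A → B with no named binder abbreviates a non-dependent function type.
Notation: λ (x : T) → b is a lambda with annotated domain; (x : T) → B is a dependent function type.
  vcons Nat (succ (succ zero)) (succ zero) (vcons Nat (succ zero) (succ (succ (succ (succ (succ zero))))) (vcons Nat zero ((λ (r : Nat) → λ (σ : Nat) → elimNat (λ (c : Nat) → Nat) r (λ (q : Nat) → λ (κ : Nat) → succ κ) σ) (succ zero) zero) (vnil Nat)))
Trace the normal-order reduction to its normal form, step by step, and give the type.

reduction (normal order):
  vcons Nat (succ (succ zero)) (succ zero) (vcons Nat (succ zero) (succ (succ (succ (succ (succ zero))))) (vcons Nat zero ((λ (r : Nat) → λ (σ : Nat) → elimNat (λ (c : Nat) → Nat) r (λ (q : Nat) → λ (κ : Nat) → succ κ) σ) (succ zero) zero) (vnil Nat)))
  ~> vcons Nat (succ (succ zero)) (succ zero) (vcons Nat (succ zero) (succ (succ (succ (succ (succ zero))))) (vcons Nat zero ((λ (r : Nat) → elimNat (λ (σ : Nat) → Nat) (succ zero) (λ (c : Nat) → λ (q : Nat) → succ q) r) zero) (vnil Nat)))
  ~> vcons Nat (succ (succ zero)) (succ zero) (vcons Nat (succ zero) (succ (succ (succ (succ (succ zero))))) (vcons Nat zero (elimNat (λ (r : Nat) → Nat) (succ zero) (λ (σ : Nat) → λ (c : Nat) → succ c) zero) (vnil Nat)))
  ~> vcons Nat (succ (succ zero)) (succ zero) (vcons Nat (succ zero) (succ (succ (succ (succ (succ zero))))) (vcons Nat zero (succ zero) (vnil Nat)))
the term's type:
  Vec Nat (succ (succ (succ zero)))


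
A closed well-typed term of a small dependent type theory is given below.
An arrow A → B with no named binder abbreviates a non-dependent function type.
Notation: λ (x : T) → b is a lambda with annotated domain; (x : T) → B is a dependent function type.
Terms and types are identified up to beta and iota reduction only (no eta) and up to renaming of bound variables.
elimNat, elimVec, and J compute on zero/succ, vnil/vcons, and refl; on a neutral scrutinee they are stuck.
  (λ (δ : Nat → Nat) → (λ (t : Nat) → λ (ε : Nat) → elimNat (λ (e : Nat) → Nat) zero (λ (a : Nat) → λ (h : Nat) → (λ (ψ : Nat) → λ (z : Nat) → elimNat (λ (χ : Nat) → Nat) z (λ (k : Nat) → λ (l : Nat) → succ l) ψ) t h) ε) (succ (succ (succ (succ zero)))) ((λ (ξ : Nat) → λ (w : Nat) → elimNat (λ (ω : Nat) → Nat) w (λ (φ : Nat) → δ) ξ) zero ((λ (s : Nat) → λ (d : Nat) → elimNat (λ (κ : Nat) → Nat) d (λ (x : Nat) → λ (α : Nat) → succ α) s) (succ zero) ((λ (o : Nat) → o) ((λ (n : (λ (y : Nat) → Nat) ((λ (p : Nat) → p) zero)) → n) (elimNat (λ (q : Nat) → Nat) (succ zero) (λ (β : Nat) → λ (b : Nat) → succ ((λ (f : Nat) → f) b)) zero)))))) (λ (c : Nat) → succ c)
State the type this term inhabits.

the term's type:
  Nat


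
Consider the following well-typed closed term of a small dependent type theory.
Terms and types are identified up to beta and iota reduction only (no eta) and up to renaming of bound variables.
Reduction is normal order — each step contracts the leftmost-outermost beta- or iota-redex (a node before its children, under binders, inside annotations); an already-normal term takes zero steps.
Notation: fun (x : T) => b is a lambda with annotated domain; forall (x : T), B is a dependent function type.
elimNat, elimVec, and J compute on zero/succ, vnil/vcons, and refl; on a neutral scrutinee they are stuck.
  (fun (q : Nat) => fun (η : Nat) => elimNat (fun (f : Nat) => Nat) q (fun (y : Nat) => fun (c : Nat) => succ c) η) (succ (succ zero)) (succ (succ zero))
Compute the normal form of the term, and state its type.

reduced normal form:
  succ (succ (succ (succ zero)))
the term's type:
  Nat
observation: the leftmost-outermost redex is a beta-redex, and normalization takes 9 steps.


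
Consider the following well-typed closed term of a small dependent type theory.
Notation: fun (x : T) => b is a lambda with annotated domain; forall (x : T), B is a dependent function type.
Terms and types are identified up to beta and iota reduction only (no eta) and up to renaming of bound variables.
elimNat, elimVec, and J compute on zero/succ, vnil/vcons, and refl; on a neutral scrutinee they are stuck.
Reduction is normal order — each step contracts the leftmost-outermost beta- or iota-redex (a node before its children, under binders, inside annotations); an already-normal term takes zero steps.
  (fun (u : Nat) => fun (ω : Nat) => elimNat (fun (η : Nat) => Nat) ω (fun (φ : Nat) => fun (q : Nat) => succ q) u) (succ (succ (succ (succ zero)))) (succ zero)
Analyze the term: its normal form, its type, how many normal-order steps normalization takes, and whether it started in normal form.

normal form:
  succ (succ (succ (succ (succ zero))))
type:
  Nat
reduction steps (normal order): 15
term was already normal: no
first contracted redex: a beta-redex


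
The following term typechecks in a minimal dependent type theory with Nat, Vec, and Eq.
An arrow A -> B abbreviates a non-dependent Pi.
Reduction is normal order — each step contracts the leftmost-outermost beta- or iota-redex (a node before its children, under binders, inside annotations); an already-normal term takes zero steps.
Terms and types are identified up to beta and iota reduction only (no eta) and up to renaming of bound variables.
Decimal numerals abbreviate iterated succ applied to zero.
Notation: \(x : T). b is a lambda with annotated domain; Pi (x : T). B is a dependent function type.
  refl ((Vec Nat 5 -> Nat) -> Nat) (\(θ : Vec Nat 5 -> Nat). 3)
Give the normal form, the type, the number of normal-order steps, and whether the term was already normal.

reduced normal form:
  refl ((Vec Nat 5 -> Nat) -> Nat) (\(θ : Vec Nat 5 -> Nat). 3)
type:
  Eq ((Vec Nat 5 -> Nat) -> Nat) (\(θ : Vec Nat 5 -> Nat). 3) (\(x : Vec Nat 5 -> Nat). 3)
reduction steps (normal order): 0
started in normal form: yes


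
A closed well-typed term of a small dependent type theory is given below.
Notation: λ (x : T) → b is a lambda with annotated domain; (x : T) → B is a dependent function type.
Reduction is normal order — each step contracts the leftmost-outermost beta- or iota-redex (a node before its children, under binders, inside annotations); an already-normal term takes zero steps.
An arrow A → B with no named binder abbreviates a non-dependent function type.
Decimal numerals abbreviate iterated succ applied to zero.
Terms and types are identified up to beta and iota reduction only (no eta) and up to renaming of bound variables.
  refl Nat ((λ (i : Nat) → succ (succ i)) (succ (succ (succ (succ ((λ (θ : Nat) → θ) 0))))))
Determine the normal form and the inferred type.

normal form:
  refl Nat 6
the term's type:
  Eq Nat 6 6


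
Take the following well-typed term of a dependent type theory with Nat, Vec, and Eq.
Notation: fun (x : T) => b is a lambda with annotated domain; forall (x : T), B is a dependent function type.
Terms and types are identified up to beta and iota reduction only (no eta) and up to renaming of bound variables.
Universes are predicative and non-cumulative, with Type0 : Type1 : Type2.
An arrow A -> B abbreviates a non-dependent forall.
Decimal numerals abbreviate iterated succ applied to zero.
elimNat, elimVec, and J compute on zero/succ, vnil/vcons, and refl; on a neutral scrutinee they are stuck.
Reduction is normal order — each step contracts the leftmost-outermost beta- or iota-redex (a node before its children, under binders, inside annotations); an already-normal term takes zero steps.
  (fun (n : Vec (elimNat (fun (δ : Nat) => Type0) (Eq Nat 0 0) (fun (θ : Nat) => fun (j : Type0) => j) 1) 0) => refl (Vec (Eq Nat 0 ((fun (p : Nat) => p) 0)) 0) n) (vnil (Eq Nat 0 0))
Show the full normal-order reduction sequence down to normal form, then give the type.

normal-order reduction sequence:
  (fun (n : Vec (elimNat (fun (δ : Nat) => Type0) (Eq Nat 0 0) (fun (θ : Nat) => fun (j : Type0) => j) 1) 0) => refl (Vec (Eq Nat 0 ((fun (p : Nat) => p) 0)) 0) n) (vnil (Eq Nat 0 0))
  ~> refl (Vec (Eq Nat 0 ((fun (n : Nat) => n) 0)) 0) (vnil (Eq Nat 0 0))
  ~> refl (Vec (Eq Nat 0 0) 0) (vnil (Eq Nat 0 0))
type:
  Eq (Vec (Eq Nat 0 0) 0) (vnil (Eq Nat 0 0)) (vnil (Eq Nat 0 0))


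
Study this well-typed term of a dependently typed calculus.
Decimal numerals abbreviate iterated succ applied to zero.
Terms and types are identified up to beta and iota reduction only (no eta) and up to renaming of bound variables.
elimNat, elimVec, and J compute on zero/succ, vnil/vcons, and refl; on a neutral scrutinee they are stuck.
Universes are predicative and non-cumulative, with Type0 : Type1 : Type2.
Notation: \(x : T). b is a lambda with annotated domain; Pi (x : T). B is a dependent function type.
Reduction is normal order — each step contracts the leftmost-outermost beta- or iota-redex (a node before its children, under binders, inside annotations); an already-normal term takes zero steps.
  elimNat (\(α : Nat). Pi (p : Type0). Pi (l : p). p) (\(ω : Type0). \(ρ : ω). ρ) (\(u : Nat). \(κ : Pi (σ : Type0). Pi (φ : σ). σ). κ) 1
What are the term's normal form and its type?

reduced normal form:
  \(α : Type0). \(p : α). p
inferred type:
  Pi (α : Type0). Pi (p : α). α
observation: reduction starts at an elimNat iota-redex, and 4 normal-order steps reach the normal form.


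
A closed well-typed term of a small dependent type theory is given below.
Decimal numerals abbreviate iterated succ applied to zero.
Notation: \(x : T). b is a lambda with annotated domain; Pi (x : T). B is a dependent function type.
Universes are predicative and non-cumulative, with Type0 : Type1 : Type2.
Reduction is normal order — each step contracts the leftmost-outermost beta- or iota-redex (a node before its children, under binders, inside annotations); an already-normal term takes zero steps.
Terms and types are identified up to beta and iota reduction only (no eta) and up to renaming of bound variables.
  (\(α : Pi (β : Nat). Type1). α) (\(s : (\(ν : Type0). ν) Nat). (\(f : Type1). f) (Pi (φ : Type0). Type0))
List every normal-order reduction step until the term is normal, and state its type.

normal-order reduction sequence:
  (\(α : Pi (β : Nat). Type1). α) (\(s : (\(ν : Type0). ν) Nat). (\(f : Type1). f) (Pi (φ : Type0). Type0))
  ~> \(α : (\(β : Type0). β) Nat). (\(s : Type1). s) (Pi (ν : Type0). Type0)
  ~> \(α : Nat). (\(β : Type1). β) (Pi (s : Type0). Type0)
  ~> \(α : Nat). Pi (β : Type0). Type0
the term's type:
  Pi (α : Nat). Type1


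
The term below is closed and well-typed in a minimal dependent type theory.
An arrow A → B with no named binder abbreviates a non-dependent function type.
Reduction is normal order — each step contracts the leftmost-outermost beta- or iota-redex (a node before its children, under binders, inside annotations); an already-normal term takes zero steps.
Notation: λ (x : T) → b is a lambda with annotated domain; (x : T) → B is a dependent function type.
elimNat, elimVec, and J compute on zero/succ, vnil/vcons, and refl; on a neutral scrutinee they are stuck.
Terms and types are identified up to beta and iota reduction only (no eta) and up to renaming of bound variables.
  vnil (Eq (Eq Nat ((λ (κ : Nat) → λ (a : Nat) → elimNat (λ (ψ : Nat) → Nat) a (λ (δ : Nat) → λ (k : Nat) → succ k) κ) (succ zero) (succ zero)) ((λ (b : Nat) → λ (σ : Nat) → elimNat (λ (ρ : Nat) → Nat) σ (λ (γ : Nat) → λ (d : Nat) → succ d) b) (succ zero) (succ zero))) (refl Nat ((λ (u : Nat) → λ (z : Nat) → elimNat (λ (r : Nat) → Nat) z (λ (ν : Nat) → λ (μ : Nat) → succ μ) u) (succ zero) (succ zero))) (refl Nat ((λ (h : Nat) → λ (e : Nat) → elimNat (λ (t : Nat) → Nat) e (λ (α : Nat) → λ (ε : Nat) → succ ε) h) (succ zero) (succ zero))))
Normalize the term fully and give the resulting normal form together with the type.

resulting normal form:
  vnil (Eq (Eq Nat (succ (succ zero)) (succ (succ zero))) (refl Nat (succ (succ zero))) (refl Nat (succ (succ zero))))
type:
  Vec (Eq (Eq Nat (succ (succ zero)) (succ (succ zero))) (refl Nat (succ (succ zero))) (refl Nat (succ (succ zero)))) zero
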